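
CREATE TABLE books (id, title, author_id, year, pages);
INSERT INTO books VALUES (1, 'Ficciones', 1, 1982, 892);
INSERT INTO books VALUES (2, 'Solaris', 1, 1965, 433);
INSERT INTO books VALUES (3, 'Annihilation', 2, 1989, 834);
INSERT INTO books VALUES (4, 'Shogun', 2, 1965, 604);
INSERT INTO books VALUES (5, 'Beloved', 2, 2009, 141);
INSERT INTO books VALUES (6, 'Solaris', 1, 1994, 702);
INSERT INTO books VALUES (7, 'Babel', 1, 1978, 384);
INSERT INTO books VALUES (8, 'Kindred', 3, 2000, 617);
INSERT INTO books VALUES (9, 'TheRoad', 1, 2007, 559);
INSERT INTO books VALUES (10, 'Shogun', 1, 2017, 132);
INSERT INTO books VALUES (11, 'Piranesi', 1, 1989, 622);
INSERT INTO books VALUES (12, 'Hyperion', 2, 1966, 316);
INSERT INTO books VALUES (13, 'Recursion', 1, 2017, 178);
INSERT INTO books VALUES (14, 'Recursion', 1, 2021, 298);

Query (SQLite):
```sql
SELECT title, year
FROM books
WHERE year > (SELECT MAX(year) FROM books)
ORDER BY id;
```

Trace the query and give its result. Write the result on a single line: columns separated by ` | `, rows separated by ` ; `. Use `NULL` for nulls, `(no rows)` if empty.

(no rows)

Scalar subquery: MAX(year) over all books rows = 2021.
Keep rows where year > that value.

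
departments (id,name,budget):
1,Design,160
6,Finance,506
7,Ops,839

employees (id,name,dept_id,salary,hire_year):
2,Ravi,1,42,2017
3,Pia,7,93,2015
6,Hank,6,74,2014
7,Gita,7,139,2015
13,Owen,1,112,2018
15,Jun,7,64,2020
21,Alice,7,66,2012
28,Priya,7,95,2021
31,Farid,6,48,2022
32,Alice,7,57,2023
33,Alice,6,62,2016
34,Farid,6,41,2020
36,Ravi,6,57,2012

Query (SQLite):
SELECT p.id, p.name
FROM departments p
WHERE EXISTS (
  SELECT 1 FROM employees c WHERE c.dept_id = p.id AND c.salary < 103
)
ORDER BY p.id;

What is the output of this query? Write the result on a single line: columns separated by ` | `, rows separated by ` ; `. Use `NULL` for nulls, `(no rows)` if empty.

1 | Design ; 6 | Finance ; 7 | Ops

For each departments row, check whether any employees with matching dept_id has salary < 103.
Keep rows where that is true.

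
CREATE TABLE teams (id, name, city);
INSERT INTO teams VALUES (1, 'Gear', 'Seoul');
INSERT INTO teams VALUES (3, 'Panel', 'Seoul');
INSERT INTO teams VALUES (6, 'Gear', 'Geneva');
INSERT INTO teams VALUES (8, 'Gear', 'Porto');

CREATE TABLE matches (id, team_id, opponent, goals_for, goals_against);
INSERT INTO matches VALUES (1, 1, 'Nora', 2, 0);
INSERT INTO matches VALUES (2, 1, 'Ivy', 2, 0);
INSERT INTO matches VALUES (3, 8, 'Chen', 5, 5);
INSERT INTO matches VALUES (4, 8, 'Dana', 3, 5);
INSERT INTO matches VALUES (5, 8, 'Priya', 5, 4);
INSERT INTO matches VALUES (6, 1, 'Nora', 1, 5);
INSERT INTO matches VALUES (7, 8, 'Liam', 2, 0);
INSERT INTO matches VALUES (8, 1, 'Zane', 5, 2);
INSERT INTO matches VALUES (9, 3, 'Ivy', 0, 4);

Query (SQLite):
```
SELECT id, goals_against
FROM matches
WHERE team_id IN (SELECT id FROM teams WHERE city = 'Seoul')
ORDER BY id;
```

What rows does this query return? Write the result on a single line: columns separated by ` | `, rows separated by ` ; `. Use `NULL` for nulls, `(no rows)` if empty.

Inner query: teams.id where city = 'Seoul'.
Outer: keep matches rows whose team_id is in that set.
Inner query → {1, 3}

1 | 0 ; 2 | 0 ; 6 | 5 ; 8 | 2 ; 9 | 4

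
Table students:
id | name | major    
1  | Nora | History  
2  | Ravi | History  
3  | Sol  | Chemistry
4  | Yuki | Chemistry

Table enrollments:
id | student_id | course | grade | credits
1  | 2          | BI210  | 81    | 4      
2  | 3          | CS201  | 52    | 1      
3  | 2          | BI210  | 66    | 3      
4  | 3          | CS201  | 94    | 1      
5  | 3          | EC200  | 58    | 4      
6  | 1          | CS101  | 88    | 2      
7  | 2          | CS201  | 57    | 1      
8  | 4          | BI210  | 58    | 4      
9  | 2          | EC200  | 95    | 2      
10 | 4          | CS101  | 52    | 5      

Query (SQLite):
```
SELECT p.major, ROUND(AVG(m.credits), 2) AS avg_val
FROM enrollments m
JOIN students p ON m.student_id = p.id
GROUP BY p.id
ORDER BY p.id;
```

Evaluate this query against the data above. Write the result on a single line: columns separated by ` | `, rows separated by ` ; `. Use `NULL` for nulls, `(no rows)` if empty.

History | 2 ; History | 2.5 ; Chemistry | 2 ; Chemistry | 4.5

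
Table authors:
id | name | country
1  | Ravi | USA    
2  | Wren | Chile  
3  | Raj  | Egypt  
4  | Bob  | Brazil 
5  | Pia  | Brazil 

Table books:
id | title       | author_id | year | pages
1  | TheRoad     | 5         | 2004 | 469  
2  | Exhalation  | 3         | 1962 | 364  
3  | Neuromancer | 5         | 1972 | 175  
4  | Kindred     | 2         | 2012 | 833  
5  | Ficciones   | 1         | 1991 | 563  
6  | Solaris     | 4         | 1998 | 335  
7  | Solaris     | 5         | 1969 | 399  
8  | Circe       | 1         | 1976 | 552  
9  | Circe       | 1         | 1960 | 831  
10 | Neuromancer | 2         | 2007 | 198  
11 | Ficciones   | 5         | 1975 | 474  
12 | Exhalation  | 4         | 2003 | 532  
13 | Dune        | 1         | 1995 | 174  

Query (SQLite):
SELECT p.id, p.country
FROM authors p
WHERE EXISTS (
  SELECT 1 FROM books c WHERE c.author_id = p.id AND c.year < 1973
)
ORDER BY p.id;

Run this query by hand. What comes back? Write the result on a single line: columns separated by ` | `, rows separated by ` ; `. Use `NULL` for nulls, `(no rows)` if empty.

For each authors row, check whether any books with matching author_id has year < 1973.
Keep rows where that is true.

1 | USA ; 3 | Egypt ; 5 | Brazil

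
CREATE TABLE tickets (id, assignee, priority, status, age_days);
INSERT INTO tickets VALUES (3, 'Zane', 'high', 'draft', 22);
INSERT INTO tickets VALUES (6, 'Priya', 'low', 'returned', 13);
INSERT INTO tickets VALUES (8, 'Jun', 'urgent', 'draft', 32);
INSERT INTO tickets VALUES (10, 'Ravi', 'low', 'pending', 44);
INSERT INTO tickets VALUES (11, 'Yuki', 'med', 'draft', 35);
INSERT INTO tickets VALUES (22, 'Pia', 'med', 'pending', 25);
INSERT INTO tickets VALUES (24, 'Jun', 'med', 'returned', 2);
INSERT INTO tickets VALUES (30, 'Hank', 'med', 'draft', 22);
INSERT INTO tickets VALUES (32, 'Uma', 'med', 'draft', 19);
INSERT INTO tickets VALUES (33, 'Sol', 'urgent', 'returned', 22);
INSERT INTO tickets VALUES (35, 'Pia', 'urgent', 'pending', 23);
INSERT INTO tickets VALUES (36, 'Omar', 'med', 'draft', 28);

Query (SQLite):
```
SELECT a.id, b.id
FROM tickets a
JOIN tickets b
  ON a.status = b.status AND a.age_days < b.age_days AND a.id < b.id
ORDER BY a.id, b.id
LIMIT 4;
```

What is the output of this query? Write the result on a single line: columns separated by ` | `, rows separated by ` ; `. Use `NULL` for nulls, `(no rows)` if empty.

Pairs (a,b) with same status, a.age_days < b.age_days, a.id < b.id.
status groups: draft:{3,8,11,30,32,36} pending:{10,22,35} returned:{6,24,33}
Ordered by (a.id, b.id); first 4.

3 | 8 ; 3 | 11 ; 3 | 36 ; 6 | 33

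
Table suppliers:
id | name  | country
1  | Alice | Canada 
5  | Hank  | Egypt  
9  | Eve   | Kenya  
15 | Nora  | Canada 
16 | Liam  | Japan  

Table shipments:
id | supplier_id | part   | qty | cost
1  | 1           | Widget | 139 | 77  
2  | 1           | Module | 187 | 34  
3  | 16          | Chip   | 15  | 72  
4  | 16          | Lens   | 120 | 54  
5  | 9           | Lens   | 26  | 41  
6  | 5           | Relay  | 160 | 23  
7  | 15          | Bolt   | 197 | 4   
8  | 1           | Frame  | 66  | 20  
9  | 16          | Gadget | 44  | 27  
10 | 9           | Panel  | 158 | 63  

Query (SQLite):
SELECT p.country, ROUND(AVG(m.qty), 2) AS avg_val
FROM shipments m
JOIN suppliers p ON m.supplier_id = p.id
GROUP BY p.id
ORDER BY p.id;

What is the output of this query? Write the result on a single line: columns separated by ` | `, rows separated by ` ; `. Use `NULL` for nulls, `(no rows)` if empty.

Join each shipments row to its suppliers via supplier_id.
Group joined rows by suppliers.id; compute ROUND(AVG(m.qty), 2) per group.
  1: ids {1, 2, 8} → ROUND(AVG(m.qty), 2)=130.67
  5: ids {6} → ROUND(AVG(m.qty), 2)=160
  9: ids {5, 10} → ROUND(AVG(m.qty), 2)=92
  15: ids {7} → ROUND(AVG(m.qty), 2)=197
  16: ids {3, 4, 9} → ROUND(AVG(m.qty), 2)=59.67

Canada | 130.67 ; Egypt | 160 ; Kenya | 92 ; Canada | 197 ; Japan | 59.67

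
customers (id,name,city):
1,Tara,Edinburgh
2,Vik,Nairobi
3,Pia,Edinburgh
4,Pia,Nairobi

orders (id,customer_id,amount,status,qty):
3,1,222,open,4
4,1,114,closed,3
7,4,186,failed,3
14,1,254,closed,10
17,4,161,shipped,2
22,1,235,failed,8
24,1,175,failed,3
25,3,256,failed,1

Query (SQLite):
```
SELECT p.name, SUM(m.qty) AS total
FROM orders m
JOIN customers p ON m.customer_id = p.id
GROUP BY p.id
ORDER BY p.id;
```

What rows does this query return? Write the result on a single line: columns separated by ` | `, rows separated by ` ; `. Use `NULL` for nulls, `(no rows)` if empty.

Tara | 28 ; Pia | 1 ; Pia | 5

Join each orders row to its customers via customer_id.
Group joined rows by customers.id; compute SUM(m.qty) per group.
  1: ids {3, 4, 14, 22, 24} → SUM(m.qty)=28
  3: ids {25} → SUM(m.qty)=1
  4: ids {7, 17} → SUM(m.qty)=5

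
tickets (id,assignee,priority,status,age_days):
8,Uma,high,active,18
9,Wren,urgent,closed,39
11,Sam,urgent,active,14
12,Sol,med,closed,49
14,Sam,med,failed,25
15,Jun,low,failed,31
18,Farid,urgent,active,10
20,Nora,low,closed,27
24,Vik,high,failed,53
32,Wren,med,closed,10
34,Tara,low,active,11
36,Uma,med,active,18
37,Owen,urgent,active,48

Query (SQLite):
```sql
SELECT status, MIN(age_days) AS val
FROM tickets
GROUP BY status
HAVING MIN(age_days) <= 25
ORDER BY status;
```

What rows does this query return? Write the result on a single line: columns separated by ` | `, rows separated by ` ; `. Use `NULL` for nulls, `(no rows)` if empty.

active | 10 ; closed | 10 ; failed | 25

Partition tickets by status; compute MIN(age_days) within each group.
HAVING: keep groups where MIN(age_days) <= 25.
  active: ids {8, 11, 18, 34, 36, 37} → MIN(age_days)=10
  closed: ids {9, 12, 20, 32} → MIN(age_days)=10
  failed: ids {14, 15, 24} → MIN(age_days)=25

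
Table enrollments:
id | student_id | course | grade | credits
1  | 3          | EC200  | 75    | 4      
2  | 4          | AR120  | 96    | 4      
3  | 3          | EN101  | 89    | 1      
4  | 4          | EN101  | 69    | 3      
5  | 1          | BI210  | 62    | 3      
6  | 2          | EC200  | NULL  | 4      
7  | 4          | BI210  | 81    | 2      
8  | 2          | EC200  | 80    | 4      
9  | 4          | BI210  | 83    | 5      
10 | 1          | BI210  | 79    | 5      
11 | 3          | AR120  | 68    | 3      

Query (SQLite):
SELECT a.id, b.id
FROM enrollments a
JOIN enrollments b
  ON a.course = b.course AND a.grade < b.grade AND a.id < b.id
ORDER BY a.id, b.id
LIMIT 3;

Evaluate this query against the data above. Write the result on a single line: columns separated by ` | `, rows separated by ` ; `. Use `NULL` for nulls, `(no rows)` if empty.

1 | 8 ; 5 | 7 ; 5 | 9

Pairs (a,b) with same course, a.grade < b.grade, a.id < b.id.
course groups: AR120:{2,11} BI210:{5,7,9,10} EC200:{1,6,8} EN101:{3,4}
Ordered by (a.id, b.id); first 3.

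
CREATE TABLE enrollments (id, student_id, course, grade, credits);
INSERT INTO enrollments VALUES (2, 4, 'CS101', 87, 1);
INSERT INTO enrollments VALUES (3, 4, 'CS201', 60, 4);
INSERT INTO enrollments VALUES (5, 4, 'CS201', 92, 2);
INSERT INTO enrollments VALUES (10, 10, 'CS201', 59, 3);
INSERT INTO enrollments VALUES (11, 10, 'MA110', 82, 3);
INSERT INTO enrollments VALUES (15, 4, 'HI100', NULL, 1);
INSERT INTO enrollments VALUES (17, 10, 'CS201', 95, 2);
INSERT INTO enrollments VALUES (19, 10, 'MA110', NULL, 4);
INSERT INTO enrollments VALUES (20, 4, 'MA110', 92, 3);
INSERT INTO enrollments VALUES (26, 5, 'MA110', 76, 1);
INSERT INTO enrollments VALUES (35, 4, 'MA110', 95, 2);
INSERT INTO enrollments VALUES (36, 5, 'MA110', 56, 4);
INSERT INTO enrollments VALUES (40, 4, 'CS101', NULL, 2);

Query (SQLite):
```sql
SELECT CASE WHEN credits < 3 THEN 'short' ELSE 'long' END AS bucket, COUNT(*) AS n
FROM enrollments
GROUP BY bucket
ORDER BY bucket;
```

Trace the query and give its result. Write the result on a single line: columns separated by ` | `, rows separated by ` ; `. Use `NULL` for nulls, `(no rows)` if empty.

long | 6 ; short | 7

Bucket rows by credits < 3 → 'short' else 'long'; count each bucket.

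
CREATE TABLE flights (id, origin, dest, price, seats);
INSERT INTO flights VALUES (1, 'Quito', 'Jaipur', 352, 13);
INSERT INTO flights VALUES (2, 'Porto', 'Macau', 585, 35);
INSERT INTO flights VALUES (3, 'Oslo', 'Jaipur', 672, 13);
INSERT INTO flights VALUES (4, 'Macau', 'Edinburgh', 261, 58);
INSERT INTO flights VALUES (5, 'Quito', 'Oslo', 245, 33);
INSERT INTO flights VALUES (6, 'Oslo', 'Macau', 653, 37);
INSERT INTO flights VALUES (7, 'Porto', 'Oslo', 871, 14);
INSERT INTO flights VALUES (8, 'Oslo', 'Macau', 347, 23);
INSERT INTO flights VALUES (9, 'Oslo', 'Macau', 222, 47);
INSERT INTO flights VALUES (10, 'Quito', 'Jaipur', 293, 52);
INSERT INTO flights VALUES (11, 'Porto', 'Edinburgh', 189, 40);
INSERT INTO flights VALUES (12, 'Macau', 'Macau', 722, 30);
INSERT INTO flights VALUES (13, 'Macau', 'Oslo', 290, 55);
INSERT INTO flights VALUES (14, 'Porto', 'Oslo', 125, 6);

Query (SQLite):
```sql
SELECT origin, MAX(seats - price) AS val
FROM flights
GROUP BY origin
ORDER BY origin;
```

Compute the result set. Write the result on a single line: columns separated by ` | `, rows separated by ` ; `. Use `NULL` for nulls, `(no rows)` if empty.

For each row compute seats - price.
Group by origin; take MAX of the expression per group.
  Macau: ids {4, 12, 13} → MAX(seats - price)=-203
  Oslo: ids {3, 6, 8, 9} → MAX(seats - price)=-175
  Porto: ids {2, 7, 11, 14} → MAX(seats - price)=-119
  Quito: ids {1, 5, 10} → MAX(seats - price)=-212

Macau | -203 ; Oslo | -175 ; Porto | -119 ; Quito | -212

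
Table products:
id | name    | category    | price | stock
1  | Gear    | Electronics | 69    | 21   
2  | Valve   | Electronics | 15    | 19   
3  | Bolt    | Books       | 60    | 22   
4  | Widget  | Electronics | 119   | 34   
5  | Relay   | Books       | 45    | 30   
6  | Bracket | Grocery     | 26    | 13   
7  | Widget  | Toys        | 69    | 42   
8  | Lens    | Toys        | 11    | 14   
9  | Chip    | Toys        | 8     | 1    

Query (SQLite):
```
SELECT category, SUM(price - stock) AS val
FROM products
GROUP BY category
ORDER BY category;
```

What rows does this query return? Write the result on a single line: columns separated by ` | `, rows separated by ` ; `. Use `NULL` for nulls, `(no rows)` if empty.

Books | 53 ; Electronics | 129 ; Grocery | 13 ; Toys | 31

For each row compute price - stock.
Group by category; take SUM of the expression per group.
  Books: ids {3, 5} → SUM(price - stock)=53
  Electronics: ids {1, 2, 4} → SUM(price - stock)=129
  Grocery: ids {6} → SUM(price - stock)=13
  Toys: ids {7, 8, 9} → SUM(price - stock)=31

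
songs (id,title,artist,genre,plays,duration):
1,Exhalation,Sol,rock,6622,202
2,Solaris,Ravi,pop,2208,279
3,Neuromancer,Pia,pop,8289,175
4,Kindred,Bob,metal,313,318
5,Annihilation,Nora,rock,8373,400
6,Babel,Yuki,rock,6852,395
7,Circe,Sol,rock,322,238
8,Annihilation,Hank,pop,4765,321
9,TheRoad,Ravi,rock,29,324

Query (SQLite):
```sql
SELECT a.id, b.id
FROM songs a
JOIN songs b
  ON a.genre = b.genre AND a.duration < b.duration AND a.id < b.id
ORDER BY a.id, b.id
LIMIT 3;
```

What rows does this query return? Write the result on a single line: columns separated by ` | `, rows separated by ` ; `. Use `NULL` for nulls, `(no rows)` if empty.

Pairs (a,b) with same genre, a.duration < b.duration, a.id < b.id.
genre groups: metal:{4} pop:{2,3,8} rock:{1,5,6,7,9}
Ordered by (a.id, b.id); first 3.

1 | 5 ; 1 | 6 ; 1 | 7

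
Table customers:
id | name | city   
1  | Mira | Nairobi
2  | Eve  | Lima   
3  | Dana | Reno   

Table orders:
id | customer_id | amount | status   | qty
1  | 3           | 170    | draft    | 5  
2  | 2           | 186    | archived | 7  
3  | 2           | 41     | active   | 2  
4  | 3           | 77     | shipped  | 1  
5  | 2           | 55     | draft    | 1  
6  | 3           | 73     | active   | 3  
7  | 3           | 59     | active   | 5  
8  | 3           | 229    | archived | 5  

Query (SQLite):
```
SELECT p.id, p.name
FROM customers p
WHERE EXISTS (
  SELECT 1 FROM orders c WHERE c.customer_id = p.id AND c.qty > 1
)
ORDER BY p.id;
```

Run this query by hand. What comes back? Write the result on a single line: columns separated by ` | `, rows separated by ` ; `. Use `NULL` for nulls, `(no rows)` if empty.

2 | Eve ; 3 | Dana

For each customers row, check whether any orders with matching customer_id has qty > 1.
Keep rows where that is true.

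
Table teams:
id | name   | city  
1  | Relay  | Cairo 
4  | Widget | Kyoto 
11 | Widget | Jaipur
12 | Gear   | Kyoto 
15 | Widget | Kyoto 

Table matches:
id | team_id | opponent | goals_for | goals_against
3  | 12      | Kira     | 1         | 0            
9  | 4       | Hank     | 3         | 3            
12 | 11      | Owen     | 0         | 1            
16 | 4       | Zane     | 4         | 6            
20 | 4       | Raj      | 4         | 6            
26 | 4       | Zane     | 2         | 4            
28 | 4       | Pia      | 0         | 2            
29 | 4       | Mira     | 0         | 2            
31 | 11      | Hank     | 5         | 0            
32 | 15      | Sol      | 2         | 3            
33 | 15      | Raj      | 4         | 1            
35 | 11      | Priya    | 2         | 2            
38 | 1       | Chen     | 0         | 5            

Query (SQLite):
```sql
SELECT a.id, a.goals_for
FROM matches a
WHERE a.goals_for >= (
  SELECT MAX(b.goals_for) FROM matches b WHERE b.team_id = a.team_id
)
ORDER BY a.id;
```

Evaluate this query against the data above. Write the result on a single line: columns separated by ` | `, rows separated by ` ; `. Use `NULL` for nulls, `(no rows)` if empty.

For each matches row a, compute MAX(goals_for) over rows sharing a.team_id.
Keep row a if a.goals_for >= that per-group MAX.
  team_id=1: MAX(goals_for) = 0
  team_id=4: MAX(goals_for) = 4
  team_id=11: MAX(goals_for) = 5
  team_id=12: MAX(goals_for) = 1
  team_id=15: MAX(goals_for) = 4

3 | 1 ; 16 | 4 ; 20 | 4 ; 31 | 5 ; 33 | 4 ; 38 | 0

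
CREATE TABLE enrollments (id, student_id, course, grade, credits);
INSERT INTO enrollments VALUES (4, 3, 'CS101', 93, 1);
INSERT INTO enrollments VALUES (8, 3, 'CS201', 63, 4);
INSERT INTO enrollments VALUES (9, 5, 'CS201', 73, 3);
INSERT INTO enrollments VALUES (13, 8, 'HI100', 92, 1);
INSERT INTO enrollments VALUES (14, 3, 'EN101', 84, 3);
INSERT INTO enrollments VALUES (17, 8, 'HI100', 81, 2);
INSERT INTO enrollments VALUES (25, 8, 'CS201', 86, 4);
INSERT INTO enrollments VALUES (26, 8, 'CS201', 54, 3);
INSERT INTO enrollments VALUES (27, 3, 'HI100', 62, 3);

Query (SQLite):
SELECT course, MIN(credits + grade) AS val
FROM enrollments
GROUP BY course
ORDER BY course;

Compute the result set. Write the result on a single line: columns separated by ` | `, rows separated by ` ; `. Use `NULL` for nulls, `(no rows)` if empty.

CS101 | 94 ; CS201 | 57 ; EN101 | 87 ; HI100 | 65

For each row compute credits + grade.
Group by course; take MIN of the expression per group.
  CS101: ids {4} → MIN(credits + grade)=94
  CS201: ids {8, 9, 25, 26} → MIN(credits + grade)=57
  EN101: ids {14} → MIN(credits + grade)=87
  HI100: ids {13, 17, 27} → MIN(credits + grade)=65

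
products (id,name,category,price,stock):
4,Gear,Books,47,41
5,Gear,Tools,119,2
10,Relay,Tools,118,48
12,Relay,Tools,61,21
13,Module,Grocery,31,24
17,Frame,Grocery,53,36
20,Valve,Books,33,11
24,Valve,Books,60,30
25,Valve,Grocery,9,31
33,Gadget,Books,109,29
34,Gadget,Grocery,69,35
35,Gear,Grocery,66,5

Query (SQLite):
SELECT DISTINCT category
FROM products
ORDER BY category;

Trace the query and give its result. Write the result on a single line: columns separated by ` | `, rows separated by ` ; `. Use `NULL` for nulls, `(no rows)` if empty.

Books ; Grocery ; Tools

Collect distinct category values from products.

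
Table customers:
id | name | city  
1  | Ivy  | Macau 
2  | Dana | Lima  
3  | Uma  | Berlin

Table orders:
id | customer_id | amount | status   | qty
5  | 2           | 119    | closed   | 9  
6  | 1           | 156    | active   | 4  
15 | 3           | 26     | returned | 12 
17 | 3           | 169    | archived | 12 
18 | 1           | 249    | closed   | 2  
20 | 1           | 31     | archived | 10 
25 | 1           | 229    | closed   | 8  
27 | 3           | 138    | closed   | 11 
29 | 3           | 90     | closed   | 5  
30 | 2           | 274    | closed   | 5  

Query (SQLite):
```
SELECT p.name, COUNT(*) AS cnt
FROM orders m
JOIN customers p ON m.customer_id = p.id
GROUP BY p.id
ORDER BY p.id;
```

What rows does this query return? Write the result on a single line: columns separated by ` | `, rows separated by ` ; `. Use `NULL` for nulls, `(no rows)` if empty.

Join each orders row to its customers via customer_id.
Group joined rows by customers.id; compute COUNT(*) per group.
  1: ids {6, 18, 20, 25} → COUNT(*)=4
  2: ids {5, 30} → COUNT(*)=2
  3: ids {15, 17, 27, 29} → COUNT(*)=4

Ivy | 4 ; Dana | 2 ; Uma | 4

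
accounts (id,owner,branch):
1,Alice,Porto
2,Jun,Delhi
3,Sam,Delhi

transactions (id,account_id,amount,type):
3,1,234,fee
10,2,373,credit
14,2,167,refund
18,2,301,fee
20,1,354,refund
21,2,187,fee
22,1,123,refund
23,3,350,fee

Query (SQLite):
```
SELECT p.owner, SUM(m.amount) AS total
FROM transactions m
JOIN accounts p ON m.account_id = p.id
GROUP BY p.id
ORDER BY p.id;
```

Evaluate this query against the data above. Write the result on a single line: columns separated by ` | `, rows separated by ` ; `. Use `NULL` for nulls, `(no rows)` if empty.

Join each transactions row to its accounts via account_id.
Group joined rows by accounts.id; compute SUM(m.amount) per group.
  1: ids {3, 20, 22} → SUM(m.amount)=711
  2: ids {10, 14, 18, 21} → SUM(m.amount)=1028
  3: ids {23} → SUM(m.amount)=350

Alice | 711 ; Jun | 1028 ; Sam | 350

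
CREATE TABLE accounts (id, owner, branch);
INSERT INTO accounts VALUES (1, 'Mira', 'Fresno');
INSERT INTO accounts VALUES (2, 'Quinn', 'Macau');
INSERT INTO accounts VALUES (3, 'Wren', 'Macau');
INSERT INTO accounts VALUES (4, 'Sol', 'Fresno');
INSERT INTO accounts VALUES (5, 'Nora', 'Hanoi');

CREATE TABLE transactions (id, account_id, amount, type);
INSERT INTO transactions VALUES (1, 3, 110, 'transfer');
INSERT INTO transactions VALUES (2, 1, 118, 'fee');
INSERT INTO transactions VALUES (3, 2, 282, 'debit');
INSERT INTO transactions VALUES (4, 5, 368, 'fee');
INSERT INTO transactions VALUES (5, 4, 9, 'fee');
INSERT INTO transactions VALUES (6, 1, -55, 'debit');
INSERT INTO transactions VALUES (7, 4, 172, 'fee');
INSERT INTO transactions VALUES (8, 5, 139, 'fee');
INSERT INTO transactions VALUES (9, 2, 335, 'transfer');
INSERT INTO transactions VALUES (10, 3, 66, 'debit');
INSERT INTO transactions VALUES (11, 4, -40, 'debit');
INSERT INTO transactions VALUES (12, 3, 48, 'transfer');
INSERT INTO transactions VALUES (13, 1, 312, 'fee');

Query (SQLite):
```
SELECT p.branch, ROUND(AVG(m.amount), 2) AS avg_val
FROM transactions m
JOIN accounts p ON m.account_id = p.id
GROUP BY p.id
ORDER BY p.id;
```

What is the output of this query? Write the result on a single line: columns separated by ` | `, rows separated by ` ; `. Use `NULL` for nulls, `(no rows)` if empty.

Join each transactions row to its accounts via account_id.
Group joined rows by accounts.id; compute ROUND(AVG(m.amount), 2) per group.
  1: ids {2, 6, 13} → ROUND(AVG(m.amount), 2)=125
  2: ids {3, 9} → ROUND(AVG(m.amount), 2)=308.5
  3: ids {1, 10, 12} → ROUND(AVG(m.amount), 2)=74.67
  4: ids {5, 7, 11} → ROUND(AVG(m.amount), 2)=47
  5: ids {4, 8} → ROUND(AVG(m.amount), 2)=253.5

Fresno | 125 ; Macau | 308.5 ; Macau | 74.67 ; Fresno | 47 ; Hanoi | 253.5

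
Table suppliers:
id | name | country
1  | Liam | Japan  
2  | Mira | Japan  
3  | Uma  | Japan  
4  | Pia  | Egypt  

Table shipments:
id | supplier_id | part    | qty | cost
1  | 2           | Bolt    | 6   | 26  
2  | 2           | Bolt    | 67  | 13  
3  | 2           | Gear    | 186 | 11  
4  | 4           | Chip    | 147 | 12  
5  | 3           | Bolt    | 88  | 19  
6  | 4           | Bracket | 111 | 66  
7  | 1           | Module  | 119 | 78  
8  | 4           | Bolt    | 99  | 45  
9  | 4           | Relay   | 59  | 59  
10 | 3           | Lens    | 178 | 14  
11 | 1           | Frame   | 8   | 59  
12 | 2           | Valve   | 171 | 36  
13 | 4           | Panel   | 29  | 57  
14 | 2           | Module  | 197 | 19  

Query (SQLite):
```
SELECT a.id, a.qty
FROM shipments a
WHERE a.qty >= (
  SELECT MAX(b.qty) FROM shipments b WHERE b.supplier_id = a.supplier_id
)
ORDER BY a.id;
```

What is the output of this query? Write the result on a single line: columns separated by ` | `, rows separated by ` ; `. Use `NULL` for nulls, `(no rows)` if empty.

4 | 147 ; 7 | 119 ; 10 | 178 ; 14 | 197

For each shipments row a, compute MAX(qty) over rows sharing a.supplier_id.
Keep row a if a.qty >= that per-group MAX.
  supplier_id=1: MAX(qty) = 119
  supplier_id=2: MAX(qty) = 197
  supplier_id=3: MAX(qty) = 178
  supplier_id=4: MAX(qty) = 147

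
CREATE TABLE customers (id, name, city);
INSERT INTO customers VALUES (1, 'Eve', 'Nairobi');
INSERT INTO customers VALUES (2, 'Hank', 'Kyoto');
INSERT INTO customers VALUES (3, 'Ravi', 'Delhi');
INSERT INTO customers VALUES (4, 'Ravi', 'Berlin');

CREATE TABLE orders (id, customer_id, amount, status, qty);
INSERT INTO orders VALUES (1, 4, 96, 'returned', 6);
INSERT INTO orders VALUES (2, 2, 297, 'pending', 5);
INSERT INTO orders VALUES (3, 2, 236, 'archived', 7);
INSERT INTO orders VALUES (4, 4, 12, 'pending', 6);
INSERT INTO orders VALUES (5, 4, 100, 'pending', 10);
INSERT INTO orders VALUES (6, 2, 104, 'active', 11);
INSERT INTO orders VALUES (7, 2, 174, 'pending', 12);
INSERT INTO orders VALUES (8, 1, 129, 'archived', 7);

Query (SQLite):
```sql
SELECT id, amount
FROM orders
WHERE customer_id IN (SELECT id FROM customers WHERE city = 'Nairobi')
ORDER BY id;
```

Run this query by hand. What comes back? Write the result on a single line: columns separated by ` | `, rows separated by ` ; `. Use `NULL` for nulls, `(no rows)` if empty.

8 | 129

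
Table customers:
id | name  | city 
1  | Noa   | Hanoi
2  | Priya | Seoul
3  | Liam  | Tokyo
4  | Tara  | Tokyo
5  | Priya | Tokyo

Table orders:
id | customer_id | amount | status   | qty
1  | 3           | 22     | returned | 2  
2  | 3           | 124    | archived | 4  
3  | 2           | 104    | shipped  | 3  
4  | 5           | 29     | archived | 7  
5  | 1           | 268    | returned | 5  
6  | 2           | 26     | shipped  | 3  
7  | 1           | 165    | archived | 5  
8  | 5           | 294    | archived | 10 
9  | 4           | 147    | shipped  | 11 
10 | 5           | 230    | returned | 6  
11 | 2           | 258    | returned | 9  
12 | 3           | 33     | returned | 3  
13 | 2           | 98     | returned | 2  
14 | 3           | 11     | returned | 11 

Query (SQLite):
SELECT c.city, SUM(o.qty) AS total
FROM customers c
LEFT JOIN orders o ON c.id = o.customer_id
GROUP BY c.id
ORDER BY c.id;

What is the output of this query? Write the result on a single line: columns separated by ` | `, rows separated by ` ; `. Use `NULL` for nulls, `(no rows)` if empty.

LEFT JOIN keeps every customers row; unmatched ones get NULL for orders columns.
Group by customers.id and compute SUM(o.qty). SUM over an all-NULL group is NULL.
  1: ids {5, 7} → SUM(o.qty)=10
  2: ids {3, 6, 11, 13} → SUM(o.qty)=17
  3: ids {1, 2, 12, 14} → SUM(o.qty)=20
  4: ids {9} → SUM(o.qty)=11
  5: ids {4, 8, 10} → SUM(o.qty)=23

Hanoi | 10 ; Seoul | 17 ; Tokyo | 20 ; Tokyo | 11 ; Tokyo | 23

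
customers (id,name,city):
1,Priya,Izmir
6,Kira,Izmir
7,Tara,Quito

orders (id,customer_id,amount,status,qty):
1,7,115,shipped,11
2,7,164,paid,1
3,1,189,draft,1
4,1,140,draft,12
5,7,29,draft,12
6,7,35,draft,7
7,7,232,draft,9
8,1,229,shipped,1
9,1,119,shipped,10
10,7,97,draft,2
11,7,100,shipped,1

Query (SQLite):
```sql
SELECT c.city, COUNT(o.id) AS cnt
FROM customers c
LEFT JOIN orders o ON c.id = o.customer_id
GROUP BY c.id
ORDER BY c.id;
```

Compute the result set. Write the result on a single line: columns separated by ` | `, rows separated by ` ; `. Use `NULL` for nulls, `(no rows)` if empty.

LEFT JOIN keeps every customers row; unmatched ones get NULL for orders columns.
Group by customers.id and compute COUNT(o.id). COUNT(col) of an all-NULL group is 0.
  1: ids {3, 4, 8, 9} → COUNT(o.id)=4
  6: ids {—} → COUNT(o.id)=0
  7: ids {1, 2, 5, 6, 7, 10, 11} → COUNT(o.id)=7

Izmir | 4 ; Izmir | 0 ; Quito | 7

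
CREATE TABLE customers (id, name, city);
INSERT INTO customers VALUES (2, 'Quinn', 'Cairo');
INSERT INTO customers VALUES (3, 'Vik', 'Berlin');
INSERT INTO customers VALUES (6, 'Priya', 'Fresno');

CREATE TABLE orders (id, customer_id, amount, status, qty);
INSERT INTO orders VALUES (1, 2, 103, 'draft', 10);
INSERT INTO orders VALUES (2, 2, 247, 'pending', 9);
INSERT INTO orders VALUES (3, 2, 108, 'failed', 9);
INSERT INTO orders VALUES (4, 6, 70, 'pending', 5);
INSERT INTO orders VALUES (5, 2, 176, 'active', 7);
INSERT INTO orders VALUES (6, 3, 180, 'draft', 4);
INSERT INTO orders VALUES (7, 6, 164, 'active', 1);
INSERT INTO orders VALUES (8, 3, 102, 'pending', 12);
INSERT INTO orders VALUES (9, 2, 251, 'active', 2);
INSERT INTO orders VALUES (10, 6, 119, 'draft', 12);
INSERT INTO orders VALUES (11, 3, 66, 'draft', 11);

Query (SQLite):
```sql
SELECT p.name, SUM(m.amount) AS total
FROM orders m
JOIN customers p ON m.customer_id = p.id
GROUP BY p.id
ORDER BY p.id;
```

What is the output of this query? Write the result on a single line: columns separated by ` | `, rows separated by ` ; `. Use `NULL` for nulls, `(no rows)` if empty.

Join each orders row to its customers via customer_id.
Group joined rows by customers.id; compute SUM(m.amount) per group.
  2: ids {1, 2, 3, 5, 9} → SUM(m.amount)=885
  3: ids {6, 8, 11} → SUM(m.amount)=348
  6: ids {4, 7, 10} → SUM(m.amount)=353

Quinn | 885 ; Vik | 348 ; Priya | 353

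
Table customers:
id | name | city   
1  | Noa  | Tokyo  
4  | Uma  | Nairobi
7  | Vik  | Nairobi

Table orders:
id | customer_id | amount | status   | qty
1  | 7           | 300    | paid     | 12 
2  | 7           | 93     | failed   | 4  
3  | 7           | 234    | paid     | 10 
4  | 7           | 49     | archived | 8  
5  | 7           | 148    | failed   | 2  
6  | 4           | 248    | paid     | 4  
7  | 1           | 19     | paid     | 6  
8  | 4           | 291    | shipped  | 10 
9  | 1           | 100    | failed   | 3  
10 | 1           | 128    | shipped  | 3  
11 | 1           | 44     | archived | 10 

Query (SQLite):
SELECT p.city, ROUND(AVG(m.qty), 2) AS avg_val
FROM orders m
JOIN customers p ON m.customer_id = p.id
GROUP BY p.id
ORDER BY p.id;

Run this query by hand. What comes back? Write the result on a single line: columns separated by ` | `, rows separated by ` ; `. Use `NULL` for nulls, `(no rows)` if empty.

Tokyo | 5.5 ; Nairobi | 7 ; Nairobi | 7.2

Join each orders row to its customers via customer_id.
Group joined rows by customers.id; compute ROUND(AVG(m.qty), 2) per group.
  1: ids {7, 9, 10, 11} → ROUND(AVG(m.qty), 2)=5.5
  4: ids {6, 8} → ROUND(AVG(m.qty), 2)=7
  7: ids {1, 2, 3, 4, 5} → ROUND(AVG(m.qty), 2)=7.2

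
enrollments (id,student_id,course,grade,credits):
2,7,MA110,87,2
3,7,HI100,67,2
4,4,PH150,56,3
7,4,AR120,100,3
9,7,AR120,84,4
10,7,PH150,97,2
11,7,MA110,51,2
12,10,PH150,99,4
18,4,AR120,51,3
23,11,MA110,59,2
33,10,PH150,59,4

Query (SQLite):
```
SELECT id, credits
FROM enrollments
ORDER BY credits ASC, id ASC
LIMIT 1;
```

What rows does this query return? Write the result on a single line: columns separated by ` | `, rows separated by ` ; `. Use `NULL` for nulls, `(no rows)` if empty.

Sort by credits asc, tiebreak id asc: (2, id=2), (2, id=3), (2, id=10), (2, id=11) …. Take first 1.

2 | 2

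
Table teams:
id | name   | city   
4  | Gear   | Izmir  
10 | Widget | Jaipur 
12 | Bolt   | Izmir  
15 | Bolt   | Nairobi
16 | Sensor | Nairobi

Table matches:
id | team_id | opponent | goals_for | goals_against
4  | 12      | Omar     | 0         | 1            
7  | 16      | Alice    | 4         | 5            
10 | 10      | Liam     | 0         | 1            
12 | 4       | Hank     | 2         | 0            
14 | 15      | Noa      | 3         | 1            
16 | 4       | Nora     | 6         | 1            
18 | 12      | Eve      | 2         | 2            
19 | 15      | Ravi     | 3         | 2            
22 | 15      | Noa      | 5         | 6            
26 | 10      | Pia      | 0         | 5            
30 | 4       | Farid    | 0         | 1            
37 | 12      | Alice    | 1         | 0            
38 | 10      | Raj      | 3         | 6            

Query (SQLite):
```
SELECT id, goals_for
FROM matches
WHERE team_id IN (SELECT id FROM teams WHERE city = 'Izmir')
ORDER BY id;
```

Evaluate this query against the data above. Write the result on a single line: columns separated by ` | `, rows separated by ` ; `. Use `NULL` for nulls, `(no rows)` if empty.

Inner query: teams.id where city = 'Izmir'.
Outer: keep matches rows whose team_id is in that set.
Inner query → {4, 12}

4 | 0 ; 12 | 2 ; 16 | 6 ; 18 | 2 ; 30 | 0 ; 37 | 1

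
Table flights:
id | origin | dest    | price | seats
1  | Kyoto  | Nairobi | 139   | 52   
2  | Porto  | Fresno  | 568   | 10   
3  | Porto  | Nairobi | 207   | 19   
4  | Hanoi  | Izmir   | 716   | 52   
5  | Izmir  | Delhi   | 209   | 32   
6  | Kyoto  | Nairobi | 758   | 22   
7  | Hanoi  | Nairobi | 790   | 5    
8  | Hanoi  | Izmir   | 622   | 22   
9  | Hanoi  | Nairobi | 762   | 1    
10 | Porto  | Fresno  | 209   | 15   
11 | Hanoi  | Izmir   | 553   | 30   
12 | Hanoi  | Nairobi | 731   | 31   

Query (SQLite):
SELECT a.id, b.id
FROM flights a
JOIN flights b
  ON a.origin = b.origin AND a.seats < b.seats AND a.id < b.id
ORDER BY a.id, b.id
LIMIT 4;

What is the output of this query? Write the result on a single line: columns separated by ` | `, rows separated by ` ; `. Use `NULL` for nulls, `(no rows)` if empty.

2 | 3 ; 2 | 10 ; 7 | 8 ; 7 | 11

Pairs (a,b) with same origin, a.seats < b.seats, a.id < b.id.
origin groups: Hanoi:{4,7,8,9,11,12} Izmir:{5} Kyoto:{1,6} Porto:{2,3,10}
Ordered by (a.id, b.id); first 4.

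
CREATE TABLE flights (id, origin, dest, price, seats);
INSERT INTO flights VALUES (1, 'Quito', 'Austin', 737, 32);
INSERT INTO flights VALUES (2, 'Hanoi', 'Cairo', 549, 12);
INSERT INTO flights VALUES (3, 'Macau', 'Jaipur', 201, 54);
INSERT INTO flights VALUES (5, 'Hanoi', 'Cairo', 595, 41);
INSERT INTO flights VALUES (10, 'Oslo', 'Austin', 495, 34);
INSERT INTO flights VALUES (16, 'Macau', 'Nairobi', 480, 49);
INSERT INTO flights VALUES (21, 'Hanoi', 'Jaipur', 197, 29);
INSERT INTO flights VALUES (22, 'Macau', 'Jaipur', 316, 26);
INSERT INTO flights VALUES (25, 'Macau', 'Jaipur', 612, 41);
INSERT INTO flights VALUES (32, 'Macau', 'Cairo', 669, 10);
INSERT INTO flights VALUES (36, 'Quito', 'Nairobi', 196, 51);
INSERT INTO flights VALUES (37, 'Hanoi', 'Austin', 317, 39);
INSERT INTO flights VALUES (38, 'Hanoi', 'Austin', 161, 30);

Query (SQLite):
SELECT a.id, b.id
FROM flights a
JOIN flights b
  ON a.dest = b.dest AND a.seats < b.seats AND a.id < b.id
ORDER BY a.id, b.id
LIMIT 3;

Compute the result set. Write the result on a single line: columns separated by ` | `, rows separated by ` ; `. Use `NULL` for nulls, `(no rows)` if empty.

1 | 10 ; 1 | 37 ; 2 | 5

Pairs (a,b) with same dest, a.seats < b.seats, a.id < b.id.
dest groups: Austin:{1,10,37,38} Cairo:{2,5,32} Jaipur:{3,21,22,25} Nairobi:{16,36}
Ordered by (a.id, b.id); first 3.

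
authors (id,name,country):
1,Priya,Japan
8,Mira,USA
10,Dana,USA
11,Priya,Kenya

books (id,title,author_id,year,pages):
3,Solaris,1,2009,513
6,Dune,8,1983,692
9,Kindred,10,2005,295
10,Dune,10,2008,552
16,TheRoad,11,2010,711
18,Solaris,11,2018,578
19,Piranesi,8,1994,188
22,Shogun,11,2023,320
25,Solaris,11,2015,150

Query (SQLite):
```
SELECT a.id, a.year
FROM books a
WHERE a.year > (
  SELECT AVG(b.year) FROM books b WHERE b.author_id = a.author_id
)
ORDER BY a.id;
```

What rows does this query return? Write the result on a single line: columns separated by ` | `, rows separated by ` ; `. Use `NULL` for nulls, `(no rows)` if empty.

10 | 2008 ; 18 | 2018 ; 19 | 1994 ; 22 | 2023

For each books row a, compute AVG(year) over rows sharing a.author_id.
Keep row a if a.year > that per-group AVG.
  author_id=1: AVG(year) = 2009.0
  author_id=8: AVG(year) = 1988.5
  author_id=10: AVG(year) = 2006.5
  author_id=11: AVG(year) = 2016.5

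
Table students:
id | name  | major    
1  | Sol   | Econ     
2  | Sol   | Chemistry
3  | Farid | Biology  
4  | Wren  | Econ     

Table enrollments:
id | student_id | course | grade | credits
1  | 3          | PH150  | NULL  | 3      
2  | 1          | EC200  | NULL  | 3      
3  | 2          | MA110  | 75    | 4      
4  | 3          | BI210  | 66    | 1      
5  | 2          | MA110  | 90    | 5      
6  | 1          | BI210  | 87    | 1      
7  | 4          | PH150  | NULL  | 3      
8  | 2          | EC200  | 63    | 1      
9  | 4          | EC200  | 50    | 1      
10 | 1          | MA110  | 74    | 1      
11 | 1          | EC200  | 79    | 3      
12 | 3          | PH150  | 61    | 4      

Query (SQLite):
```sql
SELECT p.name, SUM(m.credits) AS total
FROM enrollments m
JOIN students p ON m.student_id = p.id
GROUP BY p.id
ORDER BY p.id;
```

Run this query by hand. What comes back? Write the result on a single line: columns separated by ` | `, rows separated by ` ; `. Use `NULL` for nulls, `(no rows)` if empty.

Join each enrollments row to its students via student_id.
Group joined rows by students.id; compute SUM(m.credits) per group.
  1: ids {2, 6, 10, 11} → SUM(m.credits)=8
  2: ids {3, 5, 8} → SUM(m.credits)=10
  3: ids {1, 4, 12} → SUM(m.credits)=8
  4: ids {7, 9} → SUM(m.credits)=4

Sol | 8 ; Sol | 10 ; Farid | 8 ; Wren | 4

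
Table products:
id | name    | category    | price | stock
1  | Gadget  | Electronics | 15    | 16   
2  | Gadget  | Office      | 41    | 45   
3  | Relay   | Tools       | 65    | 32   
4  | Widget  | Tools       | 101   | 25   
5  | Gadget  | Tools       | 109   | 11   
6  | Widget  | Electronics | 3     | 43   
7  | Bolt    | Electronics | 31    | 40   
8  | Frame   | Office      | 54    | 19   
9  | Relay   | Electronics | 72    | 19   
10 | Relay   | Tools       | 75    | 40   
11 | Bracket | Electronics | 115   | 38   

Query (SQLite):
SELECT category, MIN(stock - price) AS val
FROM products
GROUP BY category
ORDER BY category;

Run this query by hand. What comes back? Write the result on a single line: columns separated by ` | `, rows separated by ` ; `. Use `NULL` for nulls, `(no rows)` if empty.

Electronics | -77 ; Office | -35 ; Tools | -98

For each row compute stock - price.
Group by category; take MIN of the expression per group.
  Electronics: ids {1, 6, 7, 9, 11} → MIN(stock - price)=-77
  Office: ids {2, 8} → MIN(stock - price)=-35
  Tools: ids {3, 4, 5, 10} → MIN(stock - price)=-98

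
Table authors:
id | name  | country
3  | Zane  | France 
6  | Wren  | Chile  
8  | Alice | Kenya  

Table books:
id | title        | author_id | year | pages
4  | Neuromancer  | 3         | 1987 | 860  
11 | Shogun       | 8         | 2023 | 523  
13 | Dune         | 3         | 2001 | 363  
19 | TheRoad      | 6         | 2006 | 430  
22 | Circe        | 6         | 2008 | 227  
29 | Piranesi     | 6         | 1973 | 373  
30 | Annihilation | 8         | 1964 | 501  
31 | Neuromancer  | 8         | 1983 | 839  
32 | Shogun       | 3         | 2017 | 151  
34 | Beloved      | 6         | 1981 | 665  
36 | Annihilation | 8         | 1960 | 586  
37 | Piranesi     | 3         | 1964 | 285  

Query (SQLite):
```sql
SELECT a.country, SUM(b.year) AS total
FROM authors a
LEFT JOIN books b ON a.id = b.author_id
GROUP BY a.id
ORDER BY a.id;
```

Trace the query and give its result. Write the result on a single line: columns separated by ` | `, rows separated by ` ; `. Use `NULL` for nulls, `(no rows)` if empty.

LEFT JOIN keeps every authors row; unmatched ones get NULL for books columns.
Group by authors.id and compute SUM(b.year). SUM over an all-NULL group is NULL.
  3: ids {4, 13, 32, 37} → SUM(b.year)=7969
  6: ids {19, 22, 29, 34} → SUM(b.year)=7968
  8: ids {11, 30, 31, 36} → SUM(b.year)=7930

France | 7969 ; Chile | 7968 ; Kenya | 7930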